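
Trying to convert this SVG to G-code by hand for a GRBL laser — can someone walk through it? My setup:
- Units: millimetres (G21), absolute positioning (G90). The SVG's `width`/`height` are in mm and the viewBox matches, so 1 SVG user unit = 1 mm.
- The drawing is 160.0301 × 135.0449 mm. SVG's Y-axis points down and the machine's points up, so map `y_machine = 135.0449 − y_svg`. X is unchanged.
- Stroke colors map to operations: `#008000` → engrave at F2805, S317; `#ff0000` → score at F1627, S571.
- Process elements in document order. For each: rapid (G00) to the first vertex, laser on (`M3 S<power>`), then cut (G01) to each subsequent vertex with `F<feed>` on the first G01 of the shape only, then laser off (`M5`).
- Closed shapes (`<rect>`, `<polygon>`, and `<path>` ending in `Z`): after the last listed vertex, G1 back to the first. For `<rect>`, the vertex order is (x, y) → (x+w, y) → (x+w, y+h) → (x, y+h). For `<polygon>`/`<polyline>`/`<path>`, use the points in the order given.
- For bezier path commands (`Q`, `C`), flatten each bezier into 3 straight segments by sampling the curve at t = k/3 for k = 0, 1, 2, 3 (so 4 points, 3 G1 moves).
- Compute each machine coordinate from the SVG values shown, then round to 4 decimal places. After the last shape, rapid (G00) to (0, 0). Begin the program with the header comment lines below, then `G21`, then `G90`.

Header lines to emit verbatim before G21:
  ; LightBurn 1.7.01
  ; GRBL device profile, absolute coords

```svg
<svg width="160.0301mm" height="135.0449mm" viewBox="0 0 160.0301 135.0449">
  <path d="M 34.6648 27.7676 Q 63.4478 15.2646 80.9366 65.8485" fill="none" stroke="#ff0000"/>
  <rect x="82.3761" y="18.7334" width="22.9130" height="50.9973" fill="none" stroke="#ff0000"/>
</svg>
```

; LightBurn 1.7.01
; GRBL device profile, absolute coords
G21
G90
G00 X34.6648 Y107.2773
M3 S571
G01 X52.5986 Y108.6030 F1627
G01 X68.0225 Y95.9093
G01 X80.9366 Y69.1964
M5
G00 X82.3761 Y116.3115
M3 S571
G01 X105.2891 Y116.3115 F1627
G01 X105.2891 Y65.3142
G01 X82.3761 Y65.3142
G01 X82.3761 Y116.3115
M5
G00 X0.0000 Y0.0000

viewBox `0 0 160.0301 135.0449` with mm width/height → 1 unit = 1 mm. Flip: y_m = 135.0449 − y_svg.

**Shape 1** — `<path>` quadratic bezier, stroke `#ff0000` → score (S571, F1627). Control points (SVG): P0=(34.6648,27.7676), P1=(63.4478,15.2646), P2=(80.9366,65.8485); sampled at t=k/3. Machine vertices: (34.6648,107.2773) → (52.5986,108.6030) → (68.0225,95.9093) → (80.9366,69.1964). Open path.

**Shape 2** — `<rect>` rectangle, stroke `#ff0000` → score (S571, F1627). Machine vertices: (82.3761,116.3115) → (105.2891,116.3115) → (105.2891,65.3142) → (82.3761,65.3142) → (82.3761,116.3115). Closed: final G1 returns to the first vertex.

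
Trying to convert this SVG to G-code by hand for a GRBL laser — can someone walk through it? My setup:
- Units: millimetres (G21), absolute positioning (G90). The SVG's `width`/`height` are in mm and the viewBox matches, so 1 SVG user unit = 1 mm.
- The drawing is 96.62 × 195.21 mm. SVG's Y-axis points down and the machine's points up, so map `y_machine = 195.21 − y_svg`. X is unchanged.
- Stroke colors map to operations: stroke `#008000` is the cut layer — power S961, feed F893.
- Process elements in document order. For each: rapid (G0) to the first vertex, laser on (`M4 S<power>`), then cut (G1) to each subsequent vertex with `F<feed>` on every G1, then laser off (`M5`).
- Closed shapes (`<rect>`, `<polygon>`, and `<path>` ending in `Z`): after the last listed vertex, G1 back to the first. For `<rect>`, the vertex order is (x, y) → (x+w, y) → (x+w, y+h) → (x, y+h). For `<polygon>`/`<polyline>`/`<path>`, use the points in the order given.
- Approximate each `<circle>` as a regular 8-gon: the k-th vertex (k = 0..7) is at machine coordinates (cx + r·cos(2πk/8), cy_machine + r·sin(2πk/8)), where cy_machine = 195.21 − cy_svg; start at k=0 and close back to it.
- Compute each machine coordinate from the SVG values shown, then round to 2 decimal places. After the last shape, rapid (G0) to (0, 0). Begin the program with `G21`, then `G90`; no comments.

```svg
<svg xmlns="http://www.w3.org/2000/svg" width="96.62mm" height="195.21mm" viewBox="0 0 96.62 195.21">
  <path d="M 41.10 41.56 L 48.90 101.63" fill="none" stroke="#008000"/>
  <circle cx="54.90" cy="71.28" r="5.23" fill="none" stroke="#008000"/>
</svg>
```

Since the viewBox matches the mm dimensions, user units are millimetres directly. The only transform is the Y-flip y_m = 195.21 − y_svg.

Shape 1 is a line segment drawn with `<path>`. Its stroke #008000 means cut at S961, F893. After flipping Y the toolpath is (41.10,153.65) → (48.90,93.58).

Shape 2 is a circle drawn with `<circle>`. Its stroke #008000 means cut at S961, F893. After flipping Y the toolpath is (60.13,123.93) → (58.60,127.63) → (54.90,129.16) → (51.20,127.63) → (49.67,123.93) → (51.20,120.23) → (54.90,118.70) → (58.60,120.23) → (60.13,123.93), returning to the start.

G21
G90
G0 X41.10 Y153.65
M4 S961
G1 X48.90 Y93.58 F893
M5
G0 X60.13 Y123.93
M4 S961
G1 X58.60 Y127.63 F893
G1 X54.90 Y129.16 F893
G1 X51.20 Y127.63 F893
G1 X49.67 Y123.93 F893
G1 X51.20 Y120.23 F893
G1 X54.90 Y118.70 F893
G1 X58.60 Y120.23 F893
G1 X60.13 Y123.93 F893
M5
G0 X0.00 Y0.00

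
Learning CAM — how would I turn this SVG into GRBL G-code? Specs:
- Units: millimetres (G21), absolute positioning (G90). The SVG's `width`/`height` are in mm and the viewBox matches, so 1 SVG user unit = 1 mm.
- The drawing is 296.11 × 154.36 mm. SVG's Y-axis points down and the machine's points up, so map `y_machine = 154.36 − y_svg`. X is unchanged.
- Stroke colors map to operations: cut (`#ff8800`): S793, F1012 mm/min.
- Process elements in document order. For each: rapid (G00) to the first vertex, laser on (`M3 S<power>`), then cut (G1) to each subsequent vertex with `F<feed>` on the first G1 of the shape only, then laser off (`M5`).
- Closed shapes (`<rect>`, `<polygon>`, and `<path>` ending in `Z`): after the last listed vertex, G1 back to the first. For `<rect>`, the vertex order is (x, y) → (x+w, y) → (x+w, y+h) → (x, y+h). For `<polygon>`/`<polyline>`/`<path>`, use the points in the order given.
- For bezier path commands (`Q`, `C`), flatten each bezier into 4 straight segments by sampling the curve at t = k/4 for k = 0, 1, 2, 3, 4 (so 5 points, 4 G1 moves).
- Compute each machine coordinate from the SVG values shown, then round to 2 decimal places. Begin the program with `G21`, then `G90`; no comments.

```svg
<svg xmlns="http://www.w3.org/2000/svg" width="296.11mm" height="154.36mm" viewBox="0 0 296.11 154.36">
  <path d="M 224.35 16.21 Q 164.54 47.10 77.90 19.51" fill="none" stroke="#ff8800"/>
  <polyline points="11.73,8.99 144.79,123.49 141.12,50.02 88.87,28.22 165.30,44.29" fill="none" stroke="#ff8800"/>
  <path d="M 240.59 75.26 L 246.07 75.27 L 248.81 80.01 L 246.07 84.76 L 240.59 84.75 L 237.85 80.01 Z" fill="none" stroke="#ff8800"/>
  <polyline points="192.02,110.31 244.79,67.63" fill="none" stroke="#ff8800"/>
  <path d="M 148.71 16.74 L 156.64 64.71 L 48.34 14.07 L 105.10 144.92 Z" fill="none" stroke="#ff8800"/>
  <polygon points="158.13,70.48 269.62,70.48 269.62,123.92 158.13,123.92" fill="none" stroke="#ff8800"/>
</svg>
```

G21
G90
G00 X224.35 Y138.15
M3 S793
G1 X192.77 Y126.36 F1012
G1 X157.83 Y121.88
G1 X119.54 Y124.71
G1 X77.90 Y134.85
M5
G00 X11.73 Y145.37
M3 S793
G1 X144.79 Y30.87 F1012
G1 X141.12 Y104.34
G1 X88.87 Y126.14
G1 X165.30 Y110.07
M5
G00 X240.59 Y79.10
M3 S793
G1 X246.07 Y79.09 F1012
G1 X248.81 Y74.35
G1 X246.07 Y69.60
G1 X240.59 Y69.61
G1 X237.85 Y74.35
G1 X240.59 Y79.10
M5
G00 X192.02 Y44.05
M3 S793
G1 X244.79 Y86.73 F1012
M5
G00 X148.71 Y137.62
M3 S793
G1 X156.64 Y89.65 F1012
G1 X48.34 Y140.29
G1 X105.10 Y9.44
G1 X148.71 Y137.62
M5
G00 X158.13 Y83.88
M3 S793
G1 X269.62 Y83.88 F1012
G1 X269.62 Y30.44
G1 X158.13 Y30.44
G1 X158.13 Y83.88
M5

viewBox `0 0 296.11 154.36` with mm width/height → 1 unit = 1 mm. Flip: y_m = 154.36 − y_svg.

**Shape 1** — `<path>` quadratic bezier, stroke `#ff8800` → cut (S793, F1012). Control points (SVG): P0=(224.35,16.21), P1=(164.54,47.10), P2=(77.90,19.51); sampled at t=k/4. Machine vertices: (224.35,138.15) → (192.77,126.36) → (157.83,121.88) → (119.54,124.71) → (77.90,134.85). Open path.

**Shape 2** — `<polyline>` open polyline, stroke `#ff8800` → cut (S793, F1012). Machine vertices: (11.73,145.37) → (144.79,30.87) → (141.12,104.34) → (88.87,126.14) → (165.30,110.07). Open path.

**Shape 3** — `<path>` regular polygon, stroke `#ff8800` → cut (S793, F1012). Machine vertices: (240.59,79.10) → (246.07,79.09) → (248.81,74.35) → (246.07,69.60) → (240.59,69.61) → (237.85,74.35) → (240.59,79.10). Closed: final G1 returns to the first vertex.

**Shape 4** — `<polyline>` line segment, stroke `#ff8800` → cut (S793, F1012). Machine vertices: (192.02,44.05) → (244.79,86.73). Open path.

**Shape 5** — `<path>` closed polygon, stroke `#ff8800` → cut (S793, F1012). Machine vertices: (148.71,137.62) → (156.64,89.65) → (48.34,140.29) → (105.10,9.44) → (148.71,137.62). Closed: final G1 returns to the first vertex.

**Shape 6** — `<polygon>` rectangle, stroke `#ff8800` → cut (S793, F1012). Machine vertices: (158.13,83.88) → (269.62,83.88) → (269.62,30.44) → (158.13,30.44) → (158.13,83.88). Closed: final G1 returns to the first vertex.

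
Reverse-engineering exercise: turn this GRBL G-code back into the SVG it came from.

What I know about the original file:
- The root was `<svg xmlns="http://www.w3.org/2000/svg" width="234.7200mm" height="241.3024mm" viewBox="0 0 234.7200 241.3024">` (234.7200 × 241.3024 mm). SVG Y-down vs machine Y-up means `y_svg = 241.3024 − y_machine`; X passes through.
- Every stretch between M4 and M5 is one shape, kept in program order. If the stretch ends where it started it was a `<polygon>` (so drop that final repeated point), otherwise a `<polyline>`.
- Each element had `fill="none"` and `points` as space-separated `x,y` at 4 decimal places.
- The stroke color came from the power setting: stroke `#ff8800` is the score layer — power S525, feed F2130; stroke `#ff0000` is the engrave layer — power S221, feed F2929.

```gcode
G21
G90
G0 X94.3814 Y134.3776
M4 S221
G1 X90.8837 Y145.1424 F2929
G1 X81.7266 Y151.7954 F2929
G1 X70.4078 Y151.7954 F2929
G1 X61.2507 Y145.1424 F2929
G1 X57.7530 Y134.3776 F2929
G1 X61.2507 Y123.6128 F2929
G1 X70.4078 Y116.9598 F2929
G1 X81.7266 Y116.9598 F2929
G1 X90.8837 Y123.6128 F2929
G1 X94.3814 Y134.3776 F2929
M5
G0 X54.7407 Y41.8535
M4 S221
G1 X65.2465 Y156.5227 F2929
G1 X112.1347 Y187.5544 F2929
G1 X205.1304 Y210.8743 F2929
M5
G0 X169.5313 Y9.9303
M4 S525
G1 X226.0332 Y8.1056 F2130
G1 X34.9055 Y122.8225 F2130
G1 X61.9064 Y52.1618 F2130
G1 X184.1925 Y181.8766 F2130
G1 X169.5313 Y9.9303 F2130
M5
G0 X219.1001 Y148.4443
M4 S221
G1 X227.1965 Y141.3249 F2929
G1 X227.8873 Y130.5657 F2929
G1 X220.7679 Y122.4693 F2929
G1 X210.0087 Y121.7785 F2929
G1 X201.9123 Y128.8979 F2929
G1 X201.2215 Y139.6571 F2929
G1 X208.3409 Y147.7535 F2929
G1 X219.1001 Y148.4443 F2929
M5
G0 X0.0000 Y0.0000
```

Machine Y-up, SVG Y-down with viewBox height 241.3024, so y_svg = 241.3024 − y_machine; X carries over.

Run 1: power S221 maps to stroke `#ff0000` (engrave). The run returns to its start, so emit a `<polygon>` with points (Y-flipped): 94.3814,106.9248 90.8837,96.1600 81.7266,89.5070 70.4078,89.5070 61.2507,96.1600 57.7530,106.9248 61.2507,117.6896 70.4078,124.3426 81.7266,124.3426 90.8837,117.6896.

Run 2: the run's S221 means `#ff0000` (engrave). The run is open, so emit a `<polyline>` with points (Y-flipped): 54.7407,199.4489 65.2465,84.7797 112.1347,53.7480 205.1304,30.4281.

Run 3: power S525 maps to stroke `#ff8800` (score). The run returns to its start, so emit a `<polygon>` with points (Y-flipped): 169.5313,231.3721 226.0332,233.1968 34.9055,118.4799 61.9064,189.1406 184.1925,59.4258.

Run 4: the run's S221 means `#ff0000` (engrave). The run returns to its start, so emit a `<polygon>` with points (Y-flipped): 219.1001,92.8581 227.1965,99.9775 227.8873,110.7367 220.7679,118.8331 210.0087,119.5239 201.9123,112.4045 201.2215,101.6453 208.3409,93.5489.

<svg xmlns="http://www.w3.org/2000/svg" width="234.7200mm" height="241.3024mm" viewBox="0 0 234.7200 241.3024">
  <polygon points="94.3814,106.9248 90.8837,96.1600 81.7266,89.5070 70.4078,89.5070 61.2507,96.1600 57.7530,106.9248 61.2507,117.6896 70.4078,124.3426 81.7266,124.3426 90.8837,117.6896" fill="none" stroke="#ff0000"/>
  <polyline points="54.7407,199.4489 65.2465,84.7797 112.1347,53.7480 205.1304,30.4281" fill="none" stroke="#ff0000"/>
  <polygon points="169.5313,231.3721 226.0332,233.1968 34.9055,118.4799 61.9064,189.1406 184.1925,59.4258" fill="none" stroke="#ff8800"/>
  <polygon points="219.1001,92.8581 227.1965,99.9775 227.8873,110.7367 220.7679,118.8331 210.0087,119.5239 201.9123,112.4045 201.2215,101.6453 208.3409,93.5489" fill="none" stroke="#ff0000"/>
</svg>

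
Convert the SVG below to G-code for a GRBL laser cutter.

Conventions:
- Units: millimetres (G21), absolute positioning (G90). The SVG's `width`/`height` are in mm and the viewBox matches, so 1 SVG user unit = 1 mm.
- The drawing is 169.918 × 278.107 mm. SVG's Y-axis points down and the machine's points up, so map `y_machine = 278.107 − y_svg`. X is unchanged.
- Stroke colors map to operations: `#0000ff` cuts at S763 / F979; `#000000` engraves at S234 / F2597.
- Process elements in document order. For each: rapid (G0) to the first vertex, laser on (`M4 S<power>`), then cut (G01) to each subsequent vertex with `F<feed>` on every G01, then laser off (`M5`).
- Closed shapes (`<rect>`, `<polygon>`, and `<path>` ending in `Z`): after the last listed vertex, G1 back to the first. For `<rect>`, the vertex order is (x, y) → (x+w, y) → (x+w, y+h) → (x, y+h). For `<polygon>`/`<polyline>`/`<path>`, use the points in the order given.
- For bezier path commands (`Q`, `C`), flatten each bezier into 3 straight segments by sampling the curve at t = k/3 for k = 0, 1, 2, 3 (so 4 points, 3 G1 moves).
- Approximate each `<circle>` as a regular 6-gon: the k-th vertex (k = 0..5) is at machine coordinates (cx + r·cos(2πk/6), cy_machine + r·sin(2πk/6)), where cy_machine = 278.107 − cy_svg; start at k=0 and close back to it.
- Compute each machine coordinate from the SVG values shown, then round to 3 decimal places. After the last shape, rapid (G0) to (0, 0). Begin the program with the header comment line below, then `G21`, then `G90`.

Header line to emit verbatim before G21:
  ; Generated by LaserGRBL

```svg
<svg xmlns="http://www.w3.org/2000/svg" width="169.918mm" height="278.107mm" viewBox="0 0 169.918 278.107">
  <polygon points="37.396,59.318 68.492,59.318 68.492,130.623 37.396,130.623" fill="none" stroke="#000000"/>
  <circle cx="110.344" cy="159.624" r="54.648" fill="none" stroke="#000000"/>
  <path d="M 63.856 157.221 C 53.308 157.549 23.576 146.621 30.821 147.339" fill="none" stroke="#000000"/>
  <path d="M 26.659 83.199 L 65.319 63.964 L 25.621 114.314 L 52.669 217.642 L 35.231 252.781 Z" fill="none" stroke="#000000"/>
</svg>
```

; Generated by LaserGRBL
G21
G90
G0 X37.396 Y218.789
M4 S234
G01 X68.492 Y218.789 F2597
G01 X68.492 Y147.484 F2597
G01 X37.396 Y147.484 F2597
G01 X37.396 Y218.789 F2597
M5
G0 X164.992 Y118.483
M4 S234
G01 X137.668 Y165.810 F2597
G01 X83.020 Y165.810 F2597
G01 X55.696 Y118.483 F2597
G01 X83.020 Y71.156 F2597
G01 X137.668 Y71.156 F2597
G01 X164.992 Y118.483 F2597
M5
G0 X63.856 Y120.886
M4 S234
G01 X48.993 Y123.462 F2597
G01 X33.822 Y128.452 F2597
G01 X30.821 Y130.768 F2597
M5
G0 X26.659 Y194.908
M4 S234
G01 X65.319 Y214.143 F2597
G01 X25.621 Y163.793 F2597
G01 X52.669 Y60.465 F2597
G01 X35.231 Y25.326 F2597
G01 X26.659 Y194.908 F2597
M5
G0 X0.000 Y0.000

1 u = 1 mm; y_m = 278.107 − y.

[1] `<polygon>` rectangle, #000000→engrave S234 F2597: (37.396,218.789) → (68.492,218.789) → (68.492,147.484) → (37.396,147.484) → (37.396,218.789) (closed)

[2] `<circle>` circle, #000000→engrave S234 F2597: (164.992,118.483) → (137.668,165.810) → (83.020,165.810) → (55.696,118.483) → (83.020,71.156) → (137.668,71.156) → (164.992,118.483) (closed)

[3] `<path>` cubic bezier, #000000→engrave S234 F2597: (63.856,120.886) → (48.993,123.462) → (33.822,128.452) → (30.821,130.768)

[4] `<path>` closed polygon, #000000→engrave S234 F2597: (26.659,194.908) → (65.319,214.143) → (25.621,163.793) → (52.669,60.465) → (35.231,25.326) → (26.659,194.908) (closed)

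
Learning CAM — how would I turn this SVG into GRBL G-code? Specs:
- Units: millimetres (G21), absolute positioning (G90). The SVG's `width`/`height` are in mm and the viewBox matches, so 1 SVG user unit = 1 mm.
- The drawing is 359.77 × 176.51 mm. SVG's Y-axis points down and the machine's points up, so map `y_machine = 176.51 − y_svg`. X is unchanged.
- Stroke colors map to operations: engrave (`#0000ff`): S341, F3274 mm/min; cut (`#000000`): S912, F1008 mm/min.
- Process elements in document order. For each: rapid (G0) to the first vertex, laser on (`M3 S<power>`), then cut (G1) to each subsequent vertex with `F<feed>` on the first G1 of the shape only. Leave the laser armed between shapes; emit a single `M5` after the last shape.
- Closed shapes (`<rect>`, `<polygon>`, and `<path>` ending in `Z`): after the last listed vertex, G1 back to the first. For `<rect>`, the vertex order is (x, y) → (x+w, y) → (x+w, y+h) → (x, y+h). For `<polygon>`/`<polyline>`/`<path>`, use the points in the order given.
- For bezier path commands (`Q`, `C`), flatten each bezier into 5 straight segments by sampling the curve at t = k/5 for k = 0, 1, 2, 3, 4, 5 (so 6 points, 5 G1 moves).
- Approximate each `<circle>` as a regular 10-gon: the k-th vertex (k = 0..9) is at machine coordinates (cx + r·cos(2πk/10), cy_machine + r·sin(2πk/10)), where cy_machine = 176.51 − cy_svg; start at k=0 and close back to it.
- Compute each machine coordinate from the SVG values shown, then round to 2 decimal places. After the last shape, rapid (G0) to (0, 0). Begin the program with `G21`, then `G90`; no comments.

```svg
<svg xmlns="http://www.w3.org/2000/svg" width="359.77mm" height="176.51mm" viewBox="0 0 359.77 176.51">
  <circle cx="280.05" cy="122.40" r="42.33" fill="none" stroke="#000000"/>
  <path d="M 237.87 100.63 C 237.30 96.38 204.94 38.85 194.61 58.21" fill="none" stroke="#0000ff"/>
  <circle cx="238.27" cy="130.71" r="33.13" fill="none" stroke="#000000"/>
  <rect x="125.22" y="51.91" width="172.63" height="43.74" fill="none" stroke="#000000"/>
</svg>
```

G21
G90
G0 X322.38 Y54.11
M3 S912
G1 X314.30 Y78.99 F1008
G1 X293.13 Y94.37
G1 X266.97 Y94.37
G1 X245.80 Y78.99
G1 X237.72 Y54.11
G1 X245.80 Y29.23
G1 X266.97 Y13.85
G1 X293.13 Y13.85
G1 X314.30 Y29.23
G1 X322.38 Y54.11
G0 X237.87 Y75.88
M3 S341
G1 X234.14 Y83.78 F3274
G1 X225.37 Y98.22
G1 X214.14 Y112.96
G1 X203.02 Y121.73
G1 X194.61 Y118.30
G0 X271.40 Y45.80
M3 S912
G1 X265.07 Y65.27 F1008
G1 X248.51 Y77.31
G1 X228.03 Y77.31
G1 X211.47 Y65.27
G1 X205.14 Y45.80
G1 X211.47 Y26.33
G1 X228.03 Y14.29
G1 X248.51 Y14.29
G1 X265.07 Y26.33
G1 X271.40 Y45.80
G0 X125.22 Y124.60
M3 S912
G1 X297.85 Y124.60 F1008
G1 X297.85 Y80.86
G1 X125.22 Y80.86
G1 X125.22 Y124.60
M5
G0 X0.00 Y0.00

1 u = 1 mm; y_m = 176.51 − y.

[1] `<circle>` circle, #000000→cut S912 F1008: (322.38,54.11) → (314.30,78.99) → (293.13,94.37) → (266.97,94.37) → (245.80,78.99) → (237.72,54.11) → (245.80,29.23) → (266.97,13.85) → (293.13,13.85) → (314.30,29.23) → (322.38,54.11) (closed)

[2] `<path>` cubic bezier, #0000ff→engrave S341 F3274: (237.87,75.88) → (234.14,83.78) → (225.37,98.22) → (214.14,112.96) → (203.02,121.73) → (194.61,118.30)

[3] `<circle>` circle, #000000→cut S912 F1008: (271.40,45.80) → (265.07,65.27) → (248.51,77.31) → (228.03,77.31) → (211.47,65.27) → (205.14,45.80) → (211.47,26.33) → (228.03,14.29) → (248.51,14.29) → (265.07,26.33) → (271.40,45.80) (closed)

[4] `<rect>` rectangle, #000000→cut S912 F1008: (125.22,124.60) → (297.85,124.60) → (297.85,80.86) → (125.22,80.86) → (125.22,124.60) (closed)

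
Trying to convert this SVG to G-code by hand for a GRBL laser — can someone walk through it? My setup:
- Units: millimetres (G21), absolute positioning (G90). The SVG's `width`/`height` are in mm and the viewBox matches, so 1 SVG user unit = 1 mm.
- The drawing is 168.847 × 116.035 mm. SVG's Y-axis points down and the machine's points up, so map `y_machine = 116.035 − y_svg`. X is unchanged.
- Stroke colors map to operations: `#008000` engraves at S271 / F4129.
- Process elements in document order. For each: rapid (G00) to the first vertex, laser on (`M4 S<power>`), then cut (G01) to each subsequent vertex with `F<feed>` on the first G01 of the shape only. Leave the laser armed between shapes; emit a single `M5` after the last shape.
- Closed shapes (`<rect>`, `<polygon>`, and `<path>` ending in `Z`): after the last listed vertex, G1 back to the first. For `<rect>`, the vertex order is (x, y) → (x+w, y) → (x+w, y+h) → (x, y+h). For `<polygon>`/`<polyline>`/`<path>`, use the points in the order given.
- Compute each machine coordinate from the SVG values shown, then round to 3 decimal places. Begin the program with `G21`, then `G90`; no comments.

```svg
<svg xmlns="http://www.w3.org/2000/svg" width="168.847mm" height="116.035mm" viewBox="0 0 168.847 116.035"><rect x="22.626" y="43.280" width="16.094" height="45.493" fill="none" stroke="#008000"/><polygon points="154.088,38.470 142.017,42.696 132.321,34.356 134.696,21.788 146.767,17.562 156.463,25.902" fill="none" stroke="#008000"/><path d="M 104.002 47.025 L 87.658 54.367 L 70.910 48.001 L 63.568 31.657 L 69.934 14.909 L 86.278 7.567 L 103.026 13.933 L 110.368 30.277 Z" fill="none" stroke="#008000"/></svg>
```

G21
G90
G00 X22.626 Y72.755
M4 S271
G01 X38.720 Y72.755 F4129
G01 X38.720 Y27.262
G01 X22.626 Y27.262
G01 X22.626 Y72.755
G00 X154.088 Y77.565
M4 S271
G01 X142.017 Y73.339 F4129
G01 X132.321 Y81.679
G01 X134.696 Y94.247
G01 X146.767 Y98.473
G01 X156.463 Y90.133
G01 X154.088 Y77.565
G00 X104.002 Y69.010
M4 S271
G01 X87.658 Y61.668 F4129
G01 X70.910 Y68.034
G01 X63.568 Y84.378
G01 X69.934 Y101.126
G01 X86.278 Y108.468
G01 X103.026 Y102.102
G01 X110.368 Y85.758
G01 X104.002 Y69.010
M5

viewBox `0 0 168.847 116.035` with mm width/height → 1 unit = 1 mm. Flip: y_m = 116.035 − y_svg.

**Shape 1** — `<rect>` rectangle, stroke `#008000` → engrave (S271, F4129). Machine vertices: (22.626,72.755) → (38.720,72.755) → (38.720,27.262) → (22.626,27.262) → (22.626,72.755). Closed: final G1 returns to the first vertex.

**Shape 2** — `<polygon>` regular polygon, stroke `#008000` → engrave (S271, F4129). Machine vertices: (154.088,77.565) → (142.017,73.339) → (132.321,81.679) → (134.696,94.247) → (146.767,98.473) → (156.463,90.133) → (154.088,77.565). Closed: final G1 returns to the first vertex.

**Shape 3** — `<path>` regular polygon, stroke `#008000` → engrave (S271, F4129). Machine vertices: (104.002,69.010) → (87.658,61.668) → (70.910,68.034) → (63.568,84.378) → (69.934,101.126) → (86.278,108.468) → (103.026,102.102) → (110.368,85.758) → (104.002,69.010). Closed: final G1 returns to the first vertex.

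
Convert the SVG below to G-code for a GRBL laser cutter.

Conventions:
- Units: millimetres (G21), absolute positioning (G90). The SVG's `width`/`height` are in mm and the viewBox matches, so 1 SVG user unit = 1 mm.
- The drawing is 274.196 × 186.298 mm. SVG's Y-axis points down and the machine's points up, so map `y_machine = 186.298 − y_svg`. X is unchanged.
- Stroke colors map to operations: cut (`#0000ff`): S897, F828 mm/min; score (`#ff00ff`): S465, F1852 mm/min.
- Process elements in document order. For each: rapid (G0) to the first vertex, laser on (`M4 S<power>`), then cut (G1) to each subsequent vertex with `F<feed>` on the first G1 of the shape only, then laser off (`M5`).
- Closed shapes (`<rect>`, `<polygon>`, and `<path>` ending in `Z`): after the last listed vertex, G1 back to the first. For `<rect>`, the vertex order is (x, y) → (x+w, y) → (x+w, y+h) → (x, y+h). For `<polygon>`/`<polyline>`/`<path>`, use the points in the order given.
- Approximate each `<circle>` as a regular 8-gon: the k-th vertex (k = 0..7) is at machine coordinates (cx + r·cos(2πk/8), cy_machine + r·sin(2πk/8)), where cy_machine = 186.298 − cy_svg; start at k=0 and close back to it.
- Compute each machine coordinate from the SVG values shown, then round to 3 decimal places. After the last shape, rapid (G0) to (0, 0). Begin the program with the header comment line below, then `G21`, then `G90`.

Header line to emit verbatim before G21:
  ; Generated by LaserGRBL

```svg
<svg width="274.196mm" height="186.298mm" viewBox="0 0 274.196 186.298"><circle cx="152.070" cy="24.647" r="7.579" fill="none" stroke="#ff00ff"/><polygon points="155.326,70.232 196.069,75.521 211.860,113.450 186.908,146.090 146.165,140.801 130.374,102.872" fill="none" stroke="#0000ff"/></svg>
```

; Generated by LaserGRBL
G21
G90
G0 X159.649 Y161.651
M4 S465
G1 X157.429 Y167.010 F1852
G1 X152.070 Y169.230
G1 X146.711 Y167.010
G1 X144.491 Y161.651
G1 X146.711 Y156.292
G1 X152.070 Y154.072
G1 X157.429 Y156.292
G1 X159.649 Y161.651
M5
G0 X155.326 Y116.066
M4 S897
G1 X196.069 Y110.777 F828
G1 X211.860 Y72.848
G1 X186.908 Y40.208
G1 X146.165 Y45.497
G1 X130.374 Y83.426
G1 X155.326 Y116.066
M5
G0 X0.000 Y0.000

viewBox `0 0 274.196 186.298` with mm width/height → 1 unit = 1 mm. Flip: y_m = 186.298 − y_svg.

**Shape 1** — `<circle>` circle, stroke `#ff00ff` → score (S465, F1852). Machine vertices: (159.649,161.651) → (157.429,167.010) → (152.070,169.230) → (146.711,167.010) → (144.491,161.651) → (146.711,156.292) → (152.070,154.072) → (157.429,156.292) → (159.649,161.651). Closed: final G1 returns to the first vertex.

**Shape 2** — `<polygon>` regular polygon, stroke `#0000ff` → cut (S897, F828). Machine vertices: (155.326,116.066) → (196.069,110.777) → (211.860,72.848) → (186.908,40.208) → (146.165,45.497) → (130.374,83.426) → (155.326,116.066). Closed: final G1 returns to the first vertex.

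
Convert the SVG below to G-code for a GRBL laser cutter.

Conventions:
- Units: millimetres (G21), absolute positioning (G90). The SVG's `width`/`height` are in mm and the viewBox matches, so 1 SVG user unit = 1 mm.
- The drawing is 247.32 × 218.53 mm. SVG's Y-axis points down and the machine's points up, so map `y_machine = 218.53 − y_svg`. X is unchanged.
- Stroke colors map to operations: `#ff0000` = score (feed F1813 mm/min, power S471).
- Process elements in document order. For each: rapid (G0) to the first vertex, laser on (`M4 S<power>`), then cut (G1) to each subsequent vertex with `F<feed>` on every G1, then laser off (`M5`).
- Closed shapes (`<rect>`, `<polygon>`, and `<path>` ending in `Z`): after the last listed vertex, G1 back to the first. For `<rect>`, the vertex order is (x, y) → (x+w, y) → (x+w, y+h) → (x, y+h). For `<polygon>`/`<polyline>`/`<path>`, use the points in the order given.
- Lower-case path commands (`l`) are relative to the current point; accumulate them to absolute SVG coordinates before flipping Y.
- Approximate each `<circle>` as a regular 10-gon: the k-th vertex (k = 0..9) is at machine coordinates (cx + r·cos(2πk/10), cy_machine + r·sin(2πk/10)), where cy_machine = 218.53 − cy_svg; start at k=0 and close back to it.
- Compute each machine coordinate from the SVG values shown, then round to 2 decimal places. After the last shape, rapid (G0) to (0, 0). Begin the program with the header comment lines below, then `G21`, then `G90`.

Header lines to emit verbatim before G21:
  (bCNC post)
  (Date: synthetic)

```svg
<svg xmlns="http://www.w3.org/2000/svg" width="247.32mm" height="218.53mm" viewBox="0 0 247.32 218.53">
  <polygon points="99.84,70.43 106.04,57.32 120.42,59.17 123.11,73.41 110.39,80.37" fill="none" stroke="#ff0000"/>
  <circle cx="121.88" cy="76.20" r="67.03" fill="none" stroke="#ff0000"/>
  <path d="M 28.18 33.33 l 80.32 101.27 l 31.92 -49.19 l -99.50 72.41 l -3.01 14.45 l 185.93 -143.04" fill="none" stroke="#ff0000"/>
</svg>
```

viewBox `0 0 247.32 218.53` with mm width/height → 1 unit = 1 mm. Flip: y_m = 218.53 − y_svg.

**Shape 1** — `<polygon>` regular polygon, stroke `#ff0000` → score (S471, F1813). Machine vertices: (99.84,148.10) → (106.04,161.21) → (120.42,159.36) → (123.11,145.12) → (110.39,138.16) → (99.84,148.10). Closed: final G1 returns to the first vertex.

**Shape 2** — `<circle>` circle, stroke `#ff0000` → score (S471, F1813). Machine vertices: (188.91,142.33) → (176.11,181.73) → (142.59,206.08) → (101.17,206.08) → (67.65,181.73) → (54.85,142.33) → (67.65,102.93) → (101.17,78.58) → (142.59,78.58) → (176.11,102.93) → (188.91,142.33). Closed: final G1 returns to the first vertex.

**Shape 3** — `<path>` open polyline, stroke `#ff0000` → score (S471, F1813). Machine vertices: (28.18,185.20) → (108.50,83.93) → (140.42,133.12) → (40.92,60.71) → (37.91,46.26) → (223.84,189.30). Open path.

(bCNC post)
(Date: synthetic)
G21
G90
G0 X99.84 Y148.10
M4 S471
G1 X106.04 Y161.21 F1813
G1 X120.42 Y159.36 F1813
G1 X123.11 Y145.12 F1813
G1 X110.39 Y138.16 F1813
G1 X99.84 Y148.10 F1813
M5
G0 X188.91 Y142.33
M4 S471
G1 X176.11 Y181.73 F1813
G1 X142.59 Y206.08 F1813
G1 X101.17 Y206.08 F1813
G1 X67.65 Y181.73 F1813
G1 X54.85 Y142.33 F1813
G1 X67.65 Y102.93 F1813
G1 X101.17 Y78.58 F1813
G1 X142.59 Y78.58 F1813
G1 X176.11 Y102.93 F1813
G1 X188.91 Y142.33 F1813
M5
G0 X28.18 Y185.20
M4 S471
G1 X108.50 Y83.93 F1813
G1 X140.42 Y133.12 F1813
G1 X40.92 Y60.71 F1813
G1 X37.91 Y46.26 F1813
G1 X223.84 Y189.30 F1813
M5
G0 X0.00 Y0.00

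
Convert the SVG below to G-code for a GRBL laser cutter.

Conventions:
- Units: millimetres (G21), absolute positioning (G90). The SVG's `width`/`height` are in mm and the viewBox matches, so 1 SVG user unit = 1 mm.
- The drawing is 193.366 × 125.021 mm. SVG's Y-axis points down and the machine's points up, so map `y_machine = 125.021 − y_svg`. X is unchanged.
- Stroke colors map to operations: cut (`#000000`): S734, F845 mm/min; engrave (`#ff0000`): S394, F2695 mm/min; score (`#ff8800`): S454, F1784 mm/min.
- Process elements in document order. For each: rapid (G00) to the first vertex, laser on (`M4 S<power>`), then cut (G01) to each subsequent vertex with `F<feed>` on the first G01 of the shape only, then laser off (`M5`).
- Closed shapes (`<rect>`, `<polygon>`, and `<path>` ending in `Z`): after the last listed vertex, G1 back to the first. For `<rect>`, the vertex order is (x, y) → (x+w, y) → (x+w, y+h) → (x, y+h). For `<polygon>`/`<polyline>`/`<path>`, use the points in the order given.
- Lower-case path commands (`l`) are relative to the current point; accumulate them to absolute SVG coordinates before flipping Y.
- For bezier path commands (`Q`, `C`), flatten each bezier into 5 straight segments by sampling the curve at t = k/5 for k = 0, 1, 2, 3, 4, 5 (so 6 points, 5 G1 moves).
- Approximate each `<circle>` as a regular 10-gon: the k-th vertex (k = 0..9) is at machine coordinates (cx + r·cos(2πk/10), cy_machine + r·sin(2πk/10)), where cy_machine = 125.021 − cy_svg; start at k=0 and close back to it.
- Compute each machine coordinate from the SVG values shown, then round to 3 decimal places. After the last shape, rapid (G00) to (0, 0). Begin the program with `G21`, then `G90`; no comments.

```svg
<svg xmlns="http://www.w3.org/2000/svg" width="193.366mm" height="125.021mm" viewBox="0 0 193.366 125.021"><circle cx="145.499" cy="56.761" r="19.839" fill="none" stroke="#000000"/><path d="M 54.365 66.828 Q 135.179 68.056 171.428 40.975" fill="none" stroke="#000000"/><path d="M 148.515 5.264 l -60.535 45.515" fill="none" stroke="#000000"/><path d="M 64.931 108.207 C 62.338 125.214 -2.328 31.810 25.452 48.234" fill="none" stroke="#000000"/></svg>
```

Since the viewBox matches the mm dimensions, user units are millimetres directly. The only transform is the Y-flip y_m = 125.021 − y_svg.

Shape 1 is a circle drawn with `<circle>`. Its stroke #000000 means cut at S734, F845. After flipping Y the toolpath is (165.338,68.260) → (161.549,79.921) → (151.630,87.128) → (139.368,87.128) → (129.449,79.921) → (125.660,68.260) → (129.449,56.599) → (139.368,49.392) → (151.630,49.392) → (161.549,56.599) → (165.338,68.260), returning to the start.

Shape 2 is a quadratic bezier drawn with `<path>`. Its stroke #000000 means cut at S734, F845. After flipping Y the toolpath is (54.365,58.193) → (84.908,58.834) → (111.886,61.740) → (135.298,66.911) → (155.146,74.346) → (171.428,84.046).

Shape 3 is a line segment drawn with `<path>`. Its stroke #000000 means cut at S734, F845. After flipping Y the toolpath is (148.515,119.757) → (87.980,74.242).

Shape 4 is a cubic bezier drawn with `<path>`. Its stroke #000000 means cut at S734, F845. After flipping Y the toolpath is (64.931,16.814) → (57.163,18.097) → (41.914,35.308) → (26.601,57.874) → (18.641,75.224) → (25.452,76.787).

G21
G90
G00 X165.338 Y68.260
M4 S734
G01 X161.549 Y79.921 F845
G01 X151.630 Y87.128
G01 X139.368 Y87.128
G01 X129.449 Y79.921
G01 X125.660 Y68.260
G01 X129.449 Y56.599
G01 X139.368 Y49.392
G01 X151.630 Y49.392
G01 X161.549 Y56.599
G01 X165.338 Y68.260
M5
G00 X54.365 Y58.193
M4 S734
G01 X84.908 Y58.834 F845
G01 X111.886 Y61.740
G01 X135.298 Y66.911
G01 X155.146 Y74.346
G01 X171.428 Y84.046
M5
G00 X148.515 Y119.757
M4 S734
G01 X87.980 Y74.242 F845
M5
G00 X64.931 Y16.814
M4 S734
G01 X57.163 Y18.097 F845
G01 X41.914 Y35.308
G01 X26.601 Y57.874
G01 X18.641 Y75.224
G01 X25.452 Y76.787
M5
G00 X0.000 Y0.000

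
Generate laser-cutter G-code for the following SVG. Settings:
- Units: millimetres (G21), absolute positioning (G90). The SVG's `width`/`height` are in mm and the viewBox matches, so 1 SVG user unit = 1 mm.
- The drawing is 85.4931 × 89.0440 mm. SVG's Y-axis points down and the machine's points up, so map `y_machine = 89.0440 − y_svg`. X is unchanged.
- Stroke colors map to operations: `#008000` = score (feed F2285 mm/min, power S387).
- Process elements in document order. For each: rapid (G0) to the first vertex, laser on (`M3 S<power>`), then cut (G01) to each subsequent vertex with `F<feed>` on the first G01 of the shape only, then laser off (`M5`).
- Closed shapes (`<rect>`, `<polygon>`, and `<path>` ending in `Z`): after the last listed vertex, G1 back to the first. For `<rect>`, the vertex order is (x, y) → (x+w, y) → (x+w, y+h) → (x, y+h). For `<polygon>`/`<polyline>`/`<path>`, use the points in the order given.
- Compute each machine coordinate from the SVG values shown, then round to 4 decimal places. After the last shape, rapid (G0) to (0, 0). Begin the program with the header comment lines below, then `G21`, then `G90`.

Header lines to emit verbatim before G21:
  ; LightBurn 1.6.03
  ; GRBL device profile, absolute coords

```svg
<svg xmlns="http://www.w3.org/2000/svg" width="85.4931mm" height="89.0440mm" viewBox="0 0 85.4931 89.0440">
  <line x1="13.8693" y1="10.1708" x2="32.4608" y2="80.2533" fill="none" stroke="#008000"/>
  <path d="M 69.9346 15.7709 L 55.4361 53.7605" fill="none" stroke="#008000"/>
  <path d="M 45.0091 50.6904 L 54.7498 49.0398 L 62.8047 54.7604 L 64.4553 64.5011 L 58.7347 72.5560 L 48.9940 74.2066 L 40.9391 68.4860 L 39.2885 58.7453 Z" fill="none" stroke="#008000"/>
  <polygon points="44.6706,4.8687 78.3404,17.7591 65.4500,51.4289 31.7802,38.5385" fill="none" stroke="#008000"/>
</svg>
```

; LightBurn 1.6.03
; GRBL device profile, absolute coords
G21
G90
G0 X13.8693 Y78.8732
M3 S387
G01 X32.4608 Y8.7907 F2285
M5
G0 X69.9346 Y73.2731
M3 S387
G01 X55.4361 Y35.2835 F2285
M5
G0 X45.0091 Y38.3536
M3 S387
G01 X54.7498 Y40.0042 F2285
G01 X62.8047 Y34.2836
G01 X64.4553 Y24.5429
G01 X58.7347 Y16.4880
G01 X48.9940 Y14.8374
G01 X40.9391 Y20.5580
G01 X39.2885 Y30.2987
G01 X45.0091 Y38.3536
M5
G0 X44.6706 Y84.1753
M3 S387
G01 X78.3404 Y71.2849 F2285
G01 X65.4500 Y37.6151
G01 X31.7802 Y50.5055
G01 X44.6706 Y84.1753
M5
G0 X0.0000 Y0.0000

1 u = 1 mm; y_m = 89.0440 − y.

[1] `<line>` line segment, #008000→score S387 F2285: (13.8693,78.8732) → (32.4608,8.7907)

[2] `<path>` line segment, #008000→score S387 F2285: (69.9346,73.2731) → (55.4361,35.2835)

[3] `<path>` regular polygon, #008000→score S387 F2285: (45.0091,38.3536) → (54.7498,40.0042) → (62.8047,34.2836) → (64.4553,24.5429) → (58.7347,16.4880) → (48.9940,14.8374) → (40.9391,20.5580) → (39.2885,30.2987) → (45.0091,38.3536) (closed)

[4] `<polygon>` regular polygon, #008000→score S387 F2285: (44.6706,84.1753) → (78.3404,71.2849) → (65.4500,37.6151) → (31.7802,50.5055) → (44.6706,84.1753) (closed)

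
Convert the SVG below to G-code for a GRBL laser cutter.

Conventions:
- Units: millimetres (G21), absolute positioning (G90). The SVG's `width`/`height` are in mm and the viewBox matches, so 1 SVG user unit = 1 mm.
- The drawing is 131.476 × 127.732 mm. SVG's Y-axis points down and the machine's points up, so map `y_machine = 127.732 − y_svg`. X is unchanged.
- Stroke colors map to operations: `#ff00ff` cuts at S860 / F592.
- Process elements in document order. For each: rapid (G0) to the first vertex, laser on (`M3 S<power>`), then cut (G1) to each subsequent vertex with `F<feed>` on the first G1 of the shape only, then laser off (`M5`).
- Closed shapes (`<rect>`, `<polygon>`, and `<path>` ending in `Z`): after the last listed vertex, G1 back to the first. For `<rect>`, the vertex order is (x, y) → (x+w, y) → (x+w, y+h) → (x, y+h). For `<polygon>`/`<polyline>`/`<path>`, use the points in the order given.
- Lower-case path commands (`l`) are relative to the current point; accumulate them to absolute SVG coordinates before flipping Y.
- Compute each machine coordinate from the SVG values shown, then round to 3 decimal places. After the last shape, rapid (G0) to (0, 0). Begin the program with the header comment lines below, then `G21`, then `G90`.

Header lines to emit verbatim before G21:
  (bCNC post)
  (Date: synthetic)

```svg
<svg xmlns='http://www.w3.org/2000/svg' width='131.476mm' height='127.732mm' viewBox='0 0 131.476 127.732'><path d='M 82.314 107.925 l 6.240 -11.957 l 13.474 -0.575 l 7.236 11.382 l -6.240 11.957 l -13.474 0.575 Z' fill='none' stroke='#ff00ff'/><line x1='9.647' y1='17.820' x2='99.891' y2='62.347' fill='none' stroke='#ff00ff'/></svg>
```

viewBox `0 0 131.476 127.732` with mm width/height → 1 unit = 1 mm. Flip: y_m = 127.732 − y_svg.

**Shape 1** — `<path>` regular polygon, stroke `#ff00ff` → cut (S860, F592). Machine vertices: (82.314,19.807) → (88.554,31.764) → (102.028,32.339) → (109.264,20.957) → (103.024,9.000) → (89.550,8.425) → (82.314,19.807). Closed: final G1 returns to the first vertex.

**Shape 2** — `<line>` line segment, stroke `#ff00ff` → cut (S860, F592). Machine vertices: (9.647,109.912) → (99.891,65.385). Open path.

(bCNC post)
(Date: synthetic)
G21
G90
G0 X82.314 Y19.807
M3 S860
G1 X88.554 Y31.764 F592
G1 X102.028 Y32.339
G1 X109.264 Y20.957
G1 X103.024 Y9.000
G1 X89.550 Y8.425
G1 X82.314 Y19.807
M5
G0 X9.647 Y109.912
M3 S860
G1 X99.891 Y65.385 F592
M5
G0 X0.000 Y0.000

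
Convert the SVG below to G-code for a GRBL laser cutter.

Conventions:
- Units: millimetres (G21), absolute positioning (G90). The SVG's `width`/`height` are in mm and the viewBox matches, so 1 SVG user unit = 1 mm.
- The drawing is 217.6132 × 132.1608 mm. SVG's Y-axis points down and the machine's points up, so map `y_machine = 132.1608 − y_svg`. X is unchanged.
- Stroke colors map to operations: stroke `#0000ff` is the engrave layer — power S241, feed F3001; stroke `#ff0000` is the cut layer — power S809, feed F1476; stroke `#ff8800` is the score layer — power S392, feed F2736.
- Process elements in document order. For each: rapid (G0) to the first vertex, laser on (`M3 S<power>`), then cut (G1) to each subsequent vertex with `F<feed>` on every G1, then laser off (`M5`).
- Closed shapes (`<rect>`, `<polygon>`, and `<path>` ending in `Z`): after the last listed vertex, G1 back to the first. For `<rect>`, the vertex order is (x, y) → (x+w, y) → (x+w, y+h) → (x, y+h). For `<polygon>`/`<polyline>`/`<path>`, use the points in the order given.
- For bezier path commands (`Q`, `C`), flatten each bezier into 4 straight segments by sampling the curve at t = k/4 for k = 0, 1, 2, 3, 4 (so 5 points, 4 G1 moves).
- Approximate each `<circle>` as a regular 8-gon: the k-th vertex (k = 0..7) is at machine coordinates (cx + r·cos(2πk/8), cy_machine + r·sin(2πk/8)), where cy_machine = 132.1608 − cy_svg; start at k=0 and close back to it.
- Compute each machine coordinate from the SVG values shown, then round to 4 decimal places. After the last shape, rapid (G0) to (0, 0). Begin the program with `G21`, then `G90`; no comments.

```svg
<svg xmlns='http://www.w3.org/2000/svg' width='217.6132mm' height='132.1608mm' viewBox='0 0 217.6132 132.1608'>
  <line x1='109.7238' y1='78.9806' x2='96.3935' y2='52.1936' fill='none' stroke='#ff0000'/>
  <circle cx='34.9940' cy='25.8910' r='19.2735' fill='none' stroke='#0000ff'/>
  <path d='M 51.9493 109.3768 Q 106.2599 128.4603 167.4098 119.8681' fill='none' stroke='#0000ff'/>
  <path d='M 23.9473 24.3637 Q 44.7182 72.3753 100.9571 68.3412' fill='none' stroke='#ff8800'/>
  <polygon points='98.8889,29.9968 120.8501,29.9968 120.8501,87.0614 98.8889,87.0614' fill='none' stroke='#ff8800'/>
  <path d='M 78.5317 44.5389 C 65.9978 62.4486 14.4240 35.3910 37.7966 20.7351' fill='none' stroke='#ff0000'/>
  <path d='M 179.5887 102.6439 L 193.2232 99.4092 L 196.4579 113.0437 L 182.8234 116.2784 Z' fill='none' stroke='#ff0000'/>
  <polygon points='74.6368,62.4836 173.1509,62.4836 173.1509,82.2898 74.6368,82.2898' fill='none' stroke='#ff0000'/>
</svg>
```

Since the viewBox matches the mm dimensions, user units are millimetres directly. The only transform is the Y-flip y_m = 132.1608 − y_svg.

Shape 1 is a line segment drawn with `<line>`. Its stroke #ff0000 means cut at S809, F1476. After flipping Y the toolpath is (109.7238,53.1802) → (96.3935,79.9672).

Shape 2 is a circle drawn with `<circle>`. Its stroke #0000ff means engrave at S241, F3001. After flipping Y the toolpath is (54.2675,106.2698) → (48.6224,119.8982) → (34.9940,125.5433) → (21.3656,119.8982) → (15.7205,106.2698) → (21.3656,92.6414) → (34.9940,86.9963) → (48.6224,92.6414) → (54.2675,106.2698), returning to the start.

Shape 3 is a quadratic bezier drawn with `<path>`. Its stroke #0000ff means engrave at S241, F3001. After flipping Y the toolpath is (51.9493,22.7840) → (79.5321,14.9720) → (107.9697,10.6194) → (137.2623,9.7263) → (167.4098,12.2927).

Shape 4 is a quadratic bezier drawn with `<path>`. Its stroke #ff8800 means score at S392, F2736. After flipping Y the toolpath is (23.9473,107.7971) → (36.5495,87.0442) → (53.5852,72.7969) → (75.0544,65.0554) → (100.9571,63.8196).

Shape 5 is a rectangle drawn with `<polygon>`. Its stroke #ff8800 means score at S392, F2736. After flipping Y the toolpath is (98.8889,102.1640) → (120.8501,102.1640) → (120.8501,45.0994) → (98.8889,45.0994) → (98.8889,102.1640), returning to the start.

Shape 6 is a cubic bezier drawn with `<path>`. Its stroke #ff0000 means cut at S809, F1476. After flipping Y the toolpath is (78.5317,87.6219) → (63.5923,81.7246) → (44.6992,87.3117) → (32.5386,99.0048) → (37.7966,111.4257).

Shape 7 is a regular polygon drawn with `<path>`. Its stroke #ff0000 means cut at S809, F1476. After flipping Y the toolpath is (179.5887,29.5169) → (193.2232,32.7516) → (196.4579,19.1171) → (182.8234,15.8824) → (179.5887,29.5169), returning to the start.

Shape 8 is a rectangle drawn with `<polygon>`. Its stroke #ff0000 means cut at S809, F1476. After flipping Y the toolpath is (74.6368,69.6772) → (173.1509,69.6772) → (173.1509,49.8710) → (74.6368,49.8710) → (74.6368,69.6772), returning to the start.

G21
G90
G0 X109.7238 Y53.1802
M3 S809
G1 X96.3935 Y79.9672 F1476
M5
G0 X54.2675 Y106.2698
M3 S241
G1 X48.6224 Y119.8982 F3001
G1 X34.9940 Y125.5433 F3001
G1 X21.3656 Y119.8982 F3001
G1 X15.7205 Y106.2698 F3001
G1 X21.3656 Y92.6414 F3001
G1 X34.9940 Y86.9963 F3001
G1 X48.6224 Y92.6414 F3001
G1 X54.2675 Y106.2698 F3001
M5
G0 X51.9493 Y22.7840
M3 S241
G1 X79.5321 Y14.9720 F3001
G1 X107.9697 Y10.6194 F3001
G1 X137.2623 Y9.7263 F3001
G1 X167.4098 Y12.2927 F3001
M5
G0 X23.9473 Y107.7971
M3 S392
G1 X36.5495 Y87.0442 F2736
G1 X53.5852 Y72.7969 F2736
G1 X75.0544 Y65.0554 F2736
G1 X100.9571 Y63.8196 F2736
M5
G0 X98.8889 Y102.1640
M3 S392
G1 X120.8501 Y102.1640 F2736
G1 X120.8501 Y45.0994 F2736
G1 X98.8889 Y45.0994 F2736
G1 X98.8889 Y102.1640 F2736
M5
G0 X78.5317 Y87.6219
M3 S809
G1 X63.5923 Y81.7246 F1476
G1 X44.6992 Y87.3117 F1476
G1 X32.5386 Y99.0048 F1476
G1 X37.7966 Y111.4257 F1476
M5
G0 X179.5887 Y29.5169
M3 S809
G1 X193.2232 Y32.7516 F1476
G1 X196.4579 Y19.1171 F1476
G1 X182.8234 Y15.8824 F1476
G1 X179.5887 Y29.5169 F1476
M5
G0 X74.6368 Y69.6772
M3 S809
G1 X173.1509 Y69.6772 F1476
G1 X173.1509 Y49.8710 F1476
G1 X74.6368 Y49.8710 F1476
G1 X74.6368 Y69.6772 F1476
M5
G0 X0.0000 Y0.0000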